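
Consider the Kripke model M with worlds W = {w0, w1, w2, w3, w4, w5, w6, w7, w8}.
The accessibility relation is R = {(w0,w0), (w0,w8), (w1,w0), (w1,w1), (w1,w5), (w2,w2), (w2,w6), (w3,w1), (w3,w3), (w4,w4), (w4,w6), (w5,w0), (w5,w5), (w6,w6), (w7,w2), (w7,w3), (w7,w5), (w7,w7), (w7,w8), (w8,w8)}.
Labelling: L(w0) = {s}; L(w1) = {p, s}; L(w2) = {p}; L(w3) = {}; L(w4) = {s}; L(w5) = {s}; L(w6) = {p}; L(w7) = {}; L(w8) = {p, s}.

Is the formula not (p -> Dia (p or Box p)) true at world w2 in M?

No

At w2: p -> Dia (p or Box p) is true, so not (p -> Dia (p or Box p)) is false.
  At w2: p is true, Dia (p or Box p) is true, so p -> Dia (p or Box p) is true.
    At w2: Dia (p or Box p) requires p or Box p at some successor in {w2, w6}.
      p or Box p holds at w2, so Dia (p or Box p) is true at w2.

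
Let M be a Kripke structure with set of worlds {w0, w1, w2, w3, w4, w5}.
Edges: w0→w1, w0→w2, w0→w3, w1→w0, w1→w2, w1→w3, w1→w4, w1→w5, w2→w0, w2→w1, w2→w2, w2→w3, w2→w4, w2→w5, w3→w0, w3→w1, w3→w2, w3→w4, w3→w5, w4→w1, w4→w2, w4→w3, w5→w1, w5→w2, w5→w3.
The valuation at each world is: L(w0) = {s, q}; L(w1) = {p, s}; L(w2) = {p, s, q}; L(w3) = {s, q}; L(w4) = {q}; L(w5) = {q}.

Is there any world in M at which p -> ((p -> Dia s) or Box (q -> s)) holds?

Let φ = p -> ((p -> Dia s) or Box (q -> s)). Evaluate φ at each world:
  w0 (successors {w1, w2, w3}): φ is true.
  w1 (successors {w0, w2, w3, w4, w5}): φ is true.
  w2 (successors {w0, w1, w2, w3, w4, w5}): φ is true.
  w3 (successors {w0, w1, w2, w4, w5}): φ is true.
  w4 (successors {w1, w2, w3}): φ is true.
  w5 (successors {w1, w2, w3}): φ is true.
Detail at w0 (witness):
  At w0: p is false, (p -> Dia s) or Box (q -> s) is true, so p -> ((p -> Dia s) or Box (q -> s)) is true.
    At w0: p -> Dia s is true, Box (q -> s) is true, so (p -> Dia s) or Box (q -> s) is true.
      At w0: p is false, Dia s is true, so p -> Dia s is true.
      At w0: Box (q -> s) requires q -> s at every successor {w1, w2, w3}.
        At w1: q -> s is true.
        At w2: q -> s is true.
        At w3: q -> s is true.
      So Box (q -> s) is true at w0.

Yes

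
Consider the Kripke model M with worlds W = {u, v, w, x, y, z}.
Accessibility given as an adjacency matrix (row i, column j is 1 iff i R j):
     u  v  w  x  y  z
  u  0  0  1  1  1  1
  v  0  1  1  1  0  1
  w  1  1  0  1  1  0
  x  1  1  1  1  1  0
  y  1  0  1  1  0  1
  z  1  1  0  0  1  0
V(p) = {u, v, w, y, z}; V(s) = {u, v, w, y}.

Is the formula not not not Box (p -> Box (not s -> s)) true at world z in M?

Yes

At z: not not Box (p -> Box (not s -> s)) is false, so not not not Box (p -> Box (not s -> s)) is true.
  At z: not Box (p -> Box (not s -> s)) is true, so not not Box (p -> Box (not s -> s)) is false.
    At z: Box (p -> Box (not s -> s)) is false, so not Box (p -> Box (not s -> s)) is true.
      At z: Box (p -> Box (not s -> s)) requires p -> Box (not s -> s) at every successor {u, v, y}.
        p -> Box (not s -> s) fails at u, so Box (p -> Box (not s -> s)) is false at z.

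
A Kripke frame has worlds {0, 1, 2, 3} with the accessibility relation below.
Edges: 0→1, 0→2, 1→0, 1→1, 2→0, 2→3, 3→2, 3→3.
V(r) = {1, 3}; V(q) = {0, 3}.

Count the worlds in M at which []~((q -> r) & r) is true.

Recall that []ψ holds at a world iff ψ holds at every accessible world, and <>ψ holds iff ψ holds at some accessible world.
Let φ = []~((q -> r) & r). Evaluate φ at each world:
  0 (successors {1, 2}): φ is false.
  1 (successors {0, 1}): φ is false.
  2 (successors {0, 3}): φ is false.
  3 (successors {2, 3}): φ is false.
For instance, at 0:
  At 0: []~((q -> r) & r) requires ~((q -> r) & r) at every successor {1, 2}.
    ~((q -> r) & r) fails at 1, so []~((q -> r) & r) is false at 0.
Satisfying worlds: none.

0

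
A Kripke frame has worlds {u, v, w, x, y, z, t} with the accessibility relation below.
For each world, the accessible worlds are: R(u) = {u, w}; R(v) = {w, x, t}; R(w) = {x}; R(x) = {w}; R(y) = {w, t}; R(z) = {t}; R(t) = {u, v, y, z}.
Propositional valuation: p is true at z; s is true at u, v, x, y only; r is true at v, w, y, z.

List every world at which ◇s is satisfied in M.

Let φ = ◇s. Evaluate φ at each world:
  u (successors {u, w}): φ is true.
  v (successors {w, x, t}): φ is true.
  w (successors {x}): φ is true.
  x (successors {w}): φ is false.
  y (successors {w, t}): φ is false.
  z (successors {t}): φ is false.
  t (successors {u, v, y, z}): φ is true.
For instance, at z:
  At z: ◇s requires s at some successor in {t}.
    At t: s is false.
  So ◇s is false at z.
Satisfying worlds: {u, v, w, t}

u, v, w, t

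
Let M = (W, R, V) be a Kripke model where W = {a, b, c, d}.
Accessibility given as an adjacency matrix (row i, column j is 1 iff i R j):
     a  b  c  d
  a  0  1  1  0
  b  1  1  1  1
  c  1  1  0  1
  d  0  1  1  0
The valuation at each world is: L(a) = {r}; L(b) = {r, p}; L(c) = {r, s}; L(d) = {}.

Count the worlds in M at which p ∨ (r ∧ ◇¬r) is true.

2

Let φ = p ∨ (r ∧ ◇¬r). Evaluate φ at each world:
  a (successors {b, c}): φ is false.
  b (successors {a, b, c, d}): φ is true.
  c (successors {a, b, d}): φ is true.
  d (successors {b, c}): φ is false.
For instance, at b:
  At b: p is true, r ∧ ◇¬r is true, so p ∨ (r ∧ ◇¬r) is true.
    At b: r is true, ◇¬r is true, so r ∧ ◇¬r is true.
      At b: ◇¬r requires ¬r at some successor in {a, b, c, d}.
        ¬r holds at d, so ◇¬r is true at b.
Satisfying worlds: {b, c}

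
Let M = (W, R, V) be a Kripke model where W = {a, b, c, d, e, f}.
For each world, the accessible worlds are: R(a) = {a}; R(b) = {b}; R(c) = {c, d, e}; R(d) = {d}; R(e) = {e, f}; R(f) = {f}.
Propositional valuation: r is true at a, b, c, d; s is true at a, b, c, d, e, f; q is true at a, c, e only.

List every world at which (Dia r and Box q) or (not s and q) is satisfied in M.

Let φ = (Dia r and Box q) or (not s and q). Evaluate φ at each world:
  a (successors {a}): φ is true.
  b (successors {b}): φ is false.
  c (successors {c, d, e}): φ is false.
  d (successors {d}): φ is false.
  e (successors {e, f}): φ is false.
  f (successors {f}): φ is false.
For instance, at a:
  At a: Dia r and Box q is true, not s and q is false, so (Dia r and Box q) or (not s and q) is true.
    At a: Dia r is true, Box q is true, so Dia r and Box q is true.
      At a: Dia r requires r at some successor in {a}.
        r holds at a, so Dia r is true at a.
      At a: Box q requires q at every successor {a}.
        At a: q is true.
      So Box q is true at a.
Satisfying worlds: {a}

a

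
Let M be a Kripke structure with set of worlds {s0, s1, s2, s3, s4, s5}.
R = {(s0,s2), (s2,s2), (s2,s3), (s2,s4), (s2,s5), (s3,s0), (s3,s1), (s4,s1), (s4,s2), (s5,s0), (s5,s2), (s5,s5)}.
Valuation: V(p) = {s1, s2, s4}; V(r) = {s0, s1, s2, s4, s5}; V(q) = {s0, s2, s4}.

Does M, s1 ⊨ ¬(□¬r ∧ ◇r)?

Yes

Recall that □ψ holds at a world iff ψ holds at every accessible world, and ◇ψ holds iff ψ holds at some accessible world.
At s1: □¬r ∧ ◇r is false, so ¬(□¬r ∧ ◇r) is true.
  At s1: □¬r is true, ◇r is false, so □¬r ∧ ◇r is false.
    At s1: no accessible worlds, so □¬r holds vacuously.
    At s1: no accessible worlds, so ◇r is false.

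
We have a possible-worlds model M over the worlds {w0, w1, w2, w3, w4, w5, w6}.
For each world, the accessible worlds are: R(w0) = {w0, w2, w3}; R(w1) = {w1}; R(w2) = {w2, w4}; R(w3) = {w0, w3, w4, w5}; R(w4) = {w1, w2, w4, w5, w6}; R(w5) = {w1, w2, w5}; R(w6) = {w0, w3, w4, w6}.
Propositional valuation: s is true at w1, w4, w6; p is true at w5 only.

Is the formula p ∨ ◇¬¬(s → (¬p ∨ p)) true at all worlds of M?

Yes

Let φ = p ∨ ◇¬¬(s → (¬p ∨ p)). Evaluate φ at each world:
  w0 (successors {w0, w2, w3}): φ is true.
  w1 (successors {w1}): φ is true.
  w2 (successors {w2, w4}): φ is true.
  w3 (successors {w0, w3, w4, w5}): φ is true.
  w4 (successors {w1, w2, w4, w5, w6}): φ is true.
  w5 (successors {w1, w2, w5}): φ is true.
  w6 (successors {w0, w3, w4, w6}): φ is true.
For instance, at w0:
  At w0: p is false, ◇¬¬(s → (¬p ∨ p)) is true, so p ∨ ◇¬¬(s → (¬p ∨ p)) is true.
    At w0: ◇¬¬(s → (¬p ∨ p)) requires ¬¬(s → (¬p ∨ p)) at some successor in {w0, w2, w3}.
      ¬¬(s → (¬p ∨ p)) holds at w0, so ◇¬¬(s → (¬p ∨ p)) is true at w0.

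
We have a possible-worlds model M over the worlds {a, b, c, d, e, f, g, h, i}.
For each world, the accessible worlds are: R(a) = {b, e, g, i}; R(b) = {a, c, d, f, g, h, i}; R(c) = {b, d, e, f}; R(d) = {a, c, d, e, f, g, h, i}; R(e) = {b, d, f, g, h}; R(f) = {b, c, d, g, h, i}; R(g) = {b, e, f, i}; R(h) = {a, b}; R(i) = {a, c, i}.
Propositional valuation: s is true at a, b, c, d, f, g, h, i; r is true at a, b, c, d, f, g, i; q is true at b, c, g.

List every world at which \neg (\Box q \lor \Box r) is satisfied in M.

a, b, c, d, e, f, g

Let φ = \neg (\Box q \lor \Box r). Evaluate φ at each world:
  a (successors {b, e, g, i}): φ is true.
  b (successors {a, c, d, f, g, h, i}): φ is true.
  c (successors {b, d, e, f}): φ is true.
  d (successors {a, c, d, e, f, g, h, i}): φ is true.
  e (successors {b, d, f, g, h}): φ is true.
  f (successors {b, c, d, g, h, i}): φ is true.
  g (successors {b, e, f, i}): φ is true.
  h (successors {a, b}): φ is false.
  i (successors {a, c, i}): φ is false.
For instance, at b:
  At b: \Box q \lor \Box r is false, so \neg (\Box q \lor \Box r) is true.
    At b: \Box q is false, \Box r is false, so \Box q \lor \Box r is false.
      At b: \Box q requires q at every successor {a, c, d, f, g, h, i}.
        q fails at a, so \Box q is false at b.
      At b: \Box r requires r at every successor {a, c, d, f, g, h, i}.
        r fails at h, so \Box r is false at b.
Satisfying worlds: {a, b, c, d, e, f, g}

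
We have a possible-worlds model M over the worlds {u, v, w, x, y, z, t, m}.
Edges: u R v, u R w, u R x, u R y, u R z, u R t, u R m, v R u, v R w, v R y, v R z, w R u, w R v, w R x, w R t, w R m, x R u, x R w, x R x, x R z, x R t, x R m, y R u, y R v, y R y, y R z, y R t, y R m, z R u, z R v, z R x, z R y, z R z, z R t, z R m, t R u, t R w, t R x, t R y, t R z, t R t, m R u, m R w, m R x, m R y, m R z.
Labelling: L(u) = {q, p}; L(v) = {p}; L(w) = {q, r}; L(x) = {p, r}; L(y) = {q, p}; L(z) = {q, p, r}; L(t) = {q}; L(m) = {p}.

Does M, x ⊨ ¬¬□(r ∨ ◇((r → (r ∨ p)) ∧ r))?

Yes

Recall that □ψ holds at a world iff ψ holds at every accessible world, and ◇ψ holds iff ψ holds at some accessible world.
At x: ¬□(r ∨ ◇((r → (r ∨ p)) ∧ r)) is false, so ¬¬□(r ∨ ◇((r → (r ∨ p)) ∧ r)) is true.
  At x: □(r ∨ ◇((r → (r ∨ p)) ∧ r)) is true, so ¬□(r ∨ ◇((r → (r ∨ p)) ∧ r)) is false.
    At x: □(r ∨ ◇((r → (r ∨ p)) ∧ r)) requires r ∨ ◇((r → (r ∨ p)) ∧ r) at every successor {u, w, x, z, t, m}.
      At u: r ∨ ◇((r → (r ∨ p)) ∧ r) is true.
      At w: r ∨ ◇((r → (r ∨ p)) ∧ r) is true.
      At x: r ∨ ◇((r → (r ∨ p)) ∧ r) is true.
      At z: r ∨ ◇((r → (r ∨ p)) ∧ r) is true.
      At t: r ∨ ◇((r → (r ∨ p)) ∧ r) is true.
      At m: r ∨ ◇((r → (r ∨ p)) ∧ r) is true.
    So □(r ∨ ◇((r → (r ∨ p)) ∧ r)) is true at x.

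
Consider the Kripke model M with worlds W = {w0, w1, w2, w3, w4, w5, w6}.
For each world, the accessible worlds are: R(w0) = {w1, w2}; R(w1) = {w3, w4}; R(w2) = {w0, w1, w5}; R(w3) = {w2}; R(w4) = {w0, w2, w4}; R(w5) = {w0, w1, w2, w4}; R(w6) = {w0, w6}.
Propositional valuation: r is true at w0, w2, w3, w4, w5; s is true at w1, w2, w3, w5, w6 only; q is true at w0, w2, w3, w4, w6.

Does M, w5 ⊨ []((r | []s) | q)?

No

At w5: []((r | []s) | q) requires (r | []s) | q at every successor {w0, w1, w2, w4}.
  (r | []s) | q fails at w1, so []((r | []s) | q) is false at w5.
    At w1: r | []s is false, q is false, so (r | []s) | q is false.
      At w1: r is false, []s is false, so r | []s is false.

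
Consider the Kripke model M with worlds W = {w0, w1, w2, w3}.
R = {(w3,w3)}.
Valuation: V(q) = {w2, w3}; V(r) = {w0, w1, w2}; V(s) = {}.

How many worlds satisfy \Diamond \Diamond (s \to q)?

1

Recall that \Diamond ψ holds at a world iff ψ holds at some accessible world.
Let φ = \Diamond \Diamond (s \to q). Evaluate φ at each world:
  w0 (successors ∅): φ is false.
  w1 (successors ∅): φ is false.
  w2 (successors ∅): φ is false.
  w3 (successors {w3}): φ is true.
For instance, at w3:
  At w3: \Diamond \Diamond (s \to q) requires \Diamond (s \to q) at some successor in {w3}.
    \Diamond (s \to q) holds at w3, so \Diamond \Diamond (s \to q) is true at w3.
      At w3: \Diamond (s \to q) requires s \to q at some successor in {w3}.
        s \to q holds at w3, so \Diamond (s \to q) is true at w3.
Satisfying worlds: {w3}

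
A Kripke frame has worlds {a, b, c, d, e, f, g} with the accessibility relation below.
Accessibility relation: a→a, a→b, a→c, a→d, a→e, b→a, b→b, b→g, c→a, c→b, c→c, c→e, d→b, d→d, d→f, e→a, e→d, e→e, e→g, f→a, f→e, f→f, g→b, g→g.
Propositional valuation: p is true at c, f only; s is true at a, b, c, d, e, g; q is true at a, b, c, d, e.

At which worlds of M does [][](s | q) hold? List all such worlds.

b, c, g

Let φ = [][](s | q). Evaluate φ at each world:
  a (successors {a, b, c, d, e}): φ is false.
  b (successors {a, b, g}): φ is true.
  c (successors {a, b, c, e}): φ is true.
  d (successors {b, d, f}): φ is false.
  e (successors {a, d, e, g}): φ is false.
  f (successors {a, e, f}): φ is false.
  g (successors {b, g}): φ is true.
For instance, at e:
  At e: [][](s | q) requires [](s | q) at every successor {a, d, e, g}.
    [](s | q) fails at d, so [][](s | q) is false at e.
      At d: [](s | q) requires s | q at every successor {b, d, f}.
        s | q fails at f, so [](s | q) is false at d.
Satisfying worlds: {b, c, g}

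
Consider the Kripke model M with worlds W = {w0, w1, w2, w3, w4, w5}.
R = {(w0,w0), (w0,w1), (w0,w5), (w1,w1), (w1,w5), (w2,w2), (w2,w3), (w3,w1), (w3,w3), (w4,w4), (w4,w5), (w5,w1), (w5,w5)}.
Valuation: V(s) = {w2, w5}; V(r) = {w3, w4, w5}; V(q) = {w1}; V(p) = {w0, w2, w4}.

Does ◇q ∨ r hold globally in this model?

No

Recall that ◇ψ holds at a world iff ψ holds at some accessible world.
Let φ = ◇q ∨ r. Evaluate φ at each world:
  w0 (successors {w0, w1, w5}): φ is true.
  w1 (successors {w1, w5}): φ is true.
  w2 (successors {w2, w3}): φ is false.
  w3 (successors {w1, w3}): φ is true.
  w4 (successors {w4, w5}): φ is true.
  w5 (successors {w1, w5}): φ is true.
Detail at w2 (counterexample):
  At w2: ◇q is false, r is false, so ◇q ∨ r is false.
    At w2: ◇q requires q at some successor in {w2, w3}.
      At w2: q is false.
      At w3: q is false.
    So ◇q is false at w2.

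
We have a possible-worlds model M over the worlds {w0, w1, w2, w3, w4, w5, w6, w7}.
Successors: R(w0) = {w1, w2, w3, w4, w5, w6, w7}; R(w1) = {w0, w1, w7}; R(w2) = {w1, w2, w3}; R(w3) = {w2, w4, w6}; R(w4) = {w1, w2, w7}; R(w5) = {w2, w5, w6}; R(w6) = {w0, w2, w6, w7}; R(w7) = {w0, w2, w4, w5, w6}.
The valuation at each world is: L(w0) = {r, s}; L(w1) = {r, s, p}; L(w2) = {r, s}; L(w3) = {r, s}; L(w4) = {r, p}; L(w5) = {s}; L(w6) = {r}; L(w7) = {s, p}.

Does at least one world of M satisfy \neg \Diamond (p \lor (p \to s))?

No

Let φ = \neg \Diamond (p \lor (p \to s)). Evaluate φ at each world:
  w0 (successors {w1, w2, w3, w4, w5, w6, w7}): φ is false.
  w1 (successors {w0, w1, w7}): φ is false.
  w2 (successors {w1, w2, w3}): φ is false.
  w3 (successors {w2, w4, w6}): φ is false.
  w4 (successors {w1, w2, w7}): φ is false.
  w5 (successors {w2, w5, w6}): φ is false.
  w6 (successors {w0, w2, w6, w7}): φ is false.
  w7 (successors {w0, w2, w4, w5, w6}): φ is false.
For instance, at w6:
  At w6: \Diamond (p \lor (p \to s)) is true, so \neg \Diamond (p \lor (p \to s)) is false.
    At w6: \Diamond (p \lor (p \to s)) requires p \lor (p \to s) at some successor in {w0, w2, w6, w7}.
      p \lor (p \to s) holds at w0, so \Diamond (p \lor (p \to s)) is true at w6.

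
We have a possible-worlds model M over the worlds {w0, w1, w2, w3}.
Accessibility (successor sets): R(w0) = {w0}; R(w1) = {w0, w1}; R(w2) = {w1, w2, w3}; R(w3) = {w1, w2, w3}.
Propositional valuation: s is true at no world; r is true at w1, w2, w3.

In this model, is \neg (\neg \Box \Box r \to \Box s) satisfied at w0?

At w0: \neg \Box \Box r \to \Box s is false, so \neg (\neg \Box \Box r \to \Box s) is true.
  At w0: \neg \Box \Box r is true, \Box s is false, so \neg \Box \Box r \to \Box s is false.
    At w0: \Box \Box r is false, so \neg \Box \Box r is true.
      At w0: \Box \Box r requires \Box r at every successor {w0}.
        \Box r fails at w0, so \Box \Box r is false at w0.
    At w0: \Box s requires s at every successor {w0}.
      s fails at w0, so \Box s is false at w0.

Yes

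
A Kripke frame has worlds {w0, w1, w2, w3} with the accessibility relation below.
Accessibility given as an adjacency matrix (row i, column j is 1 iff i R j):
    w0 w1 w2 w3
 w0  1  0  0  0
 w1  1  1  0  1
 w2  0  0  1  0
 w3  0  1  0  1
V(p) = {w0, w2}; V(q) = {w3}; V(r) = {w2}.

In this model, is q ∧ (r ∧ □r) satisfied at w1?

At w1: q is false, r ∧ □r is false, so q ∧ (r ∧ □r) is false.
  At w1: r is false, □r is false, so r ∧ □r is false.
    At w1: □r requires r at every successor {w0, w1, w3}.
      r fails at w0, so □r is false at w1.

No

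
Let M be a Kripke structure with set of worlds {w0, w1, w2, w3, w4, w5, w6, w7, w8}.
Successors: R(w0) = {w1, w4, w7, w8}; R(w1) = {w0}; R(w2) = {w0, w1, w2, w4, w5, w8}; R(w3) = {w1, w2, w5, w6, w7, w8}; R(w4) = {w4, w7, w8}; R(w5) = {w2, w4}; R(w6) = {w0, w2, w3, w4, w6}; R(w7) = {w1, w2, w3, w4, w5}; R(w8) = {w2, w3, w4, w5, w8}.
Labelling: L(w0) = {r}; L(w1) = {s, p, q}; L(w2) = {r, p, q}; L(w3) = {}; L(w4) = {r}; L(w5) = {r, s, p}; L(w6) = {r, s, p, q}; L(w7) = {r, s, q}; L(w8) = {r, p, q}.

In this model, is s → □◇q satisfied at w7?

Recall that □ψ holds at a world iff ψ holds at every accessible world, and ◇ψ holds iff ψ holds at some accessible world.
At w7: s is true, □◇q is false, so s → □◇q is false.
  At w7: □◇q requires ◇q at every successor {w1, w2, w3, w4, w5}.
    ◇q fails at w1, so □◇q is false at w7.
      At w1: ◇q requires q at some successor in {w0}.
        At w0: q is false.
      So ◇q is false at w1.

No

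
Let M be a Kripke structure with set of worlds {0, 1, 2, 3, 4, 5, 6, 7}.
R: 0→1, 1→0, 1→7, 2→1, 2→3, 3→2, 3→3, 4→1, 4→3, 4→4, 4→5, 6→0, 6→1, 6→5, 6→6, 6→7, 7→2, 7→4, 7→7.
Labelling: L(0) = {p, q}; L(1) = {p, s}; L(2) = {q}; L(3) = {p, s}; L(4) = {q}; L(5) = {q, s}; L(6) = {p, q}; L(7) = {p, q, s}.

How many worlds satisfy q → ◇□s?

Let φ = q → ◇□s. Evaluate φ at each world:
  0 (successors {1}): φ is false.
  1 (successors {0, 7}): φ is true.
  2 (successors {1, 3}): φ is false.
  3 (successors {2, 3}): φ is true.
  4 (successors {1, 3, 4, 5}): φ is true.
  5 (successors ∅): φ is false.
  6 (successors {0, 1, 5, 6, 7}): φ is true.
  7 (successors {2, 4, 7}): φ is true.
For instance, at 0:
  At 0: q is true, ◇□s is false, so q → ◇□s is false.
    At 0: ◇□s requires □s at some successor in {1}.
      At 1: □s is false.
    So ◇□s is false at 0.
Satisfying worlds: {1, 3, 4, 6, 7}

5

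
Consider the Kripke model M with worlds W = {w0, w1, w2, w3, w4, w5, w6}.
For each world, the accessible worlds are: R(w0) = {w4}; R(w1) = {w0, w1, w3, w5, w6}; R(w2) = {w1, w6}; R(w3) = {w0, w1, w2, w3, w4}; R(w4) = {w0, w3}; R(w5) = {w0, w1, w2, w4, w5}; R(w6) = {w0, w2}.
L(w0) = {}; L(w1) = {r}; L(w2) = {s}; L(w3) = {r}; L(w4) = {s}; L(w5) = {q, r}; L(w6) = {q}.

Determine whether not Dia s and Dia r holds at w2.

At w2: not Dia s is true, Dia r is true, so not Dia s and Dia r is true.
  At w2: Dia s is false, so not Dia s is true.
    At w2: Dia s requires s at some successor in {w1, w6}.
      At w1: s is false.
      At w6: s is false.
    So Dia s is false at w2.
  At w2: Dia r requires r at some successor in {w1, w6}.
    r holds at w1, so Dia r is true at w2.

Yes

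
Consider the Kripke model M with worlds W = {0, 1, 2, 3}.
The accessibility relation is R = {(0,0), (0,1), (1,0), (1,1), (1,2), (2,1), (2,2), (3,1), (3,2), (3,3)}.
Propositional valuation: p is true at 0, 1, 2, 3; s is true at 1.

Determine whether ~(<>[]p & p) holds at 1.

At 1: <>[]p & p is true, so ~(<>[]p & p) is false.
  At 1: <>[]p is true, p is true, so <>[]p & p is true.
    At 1: <>[]p requires []p at some successor in {0, 1, 2}.
      []p holds at 0, so <>[]p is true at 1.

No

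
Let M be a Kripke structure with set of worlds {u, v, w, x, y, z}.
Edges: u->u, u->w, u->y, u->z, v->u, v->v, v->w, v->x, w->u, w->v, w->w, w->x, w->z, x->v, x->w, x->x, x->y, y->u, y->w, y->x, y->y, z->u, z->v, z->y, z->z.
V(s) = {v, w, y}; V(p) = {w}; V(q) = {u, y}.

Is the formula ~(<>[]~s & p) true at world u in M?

Yes

Recall that []ψ holds at a world iff ψ holds at every accessible world, and <>ψ holds iff ψ holds at some accessible world.
At u: <>[]~s & p is false, so ~(<>[]~s & p) is true.
  At u: <>[]~s is false, p is false, so <>[]~s & p is false.
    At u: <>[]~s requires []~s at some successor in {u, w, y, z}.
      At u: []~s is false.
      At w: []~s is false.
      At y: []~s is false.
      At z: []~s is false.
    So <>[]~s is false at u.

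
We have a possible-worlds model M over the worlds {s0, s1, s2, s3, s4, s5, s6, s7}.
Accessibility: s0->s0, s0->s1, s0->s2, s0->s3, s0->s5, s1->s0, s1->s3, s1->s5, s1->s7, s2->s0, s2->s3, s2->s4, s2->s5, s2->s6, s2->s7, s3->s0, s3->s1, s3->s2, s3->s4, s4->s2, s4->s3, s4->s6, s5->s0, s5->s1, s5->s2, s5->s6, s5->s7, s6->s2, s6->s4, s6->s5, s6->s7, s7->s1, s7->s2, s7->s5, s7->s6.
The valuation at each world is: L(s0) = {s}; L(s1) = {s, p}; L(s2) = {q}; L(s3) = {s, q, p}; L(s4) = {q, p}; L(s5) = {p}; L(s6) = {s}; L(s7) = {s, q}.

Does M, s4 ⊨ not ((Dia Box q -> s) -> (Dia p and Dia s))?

No

At s4: (Dia Box q -> s) -> (Dia p and Dia s) is true, so not ((Dia Box q -> s) -> (Dia p and Dia s)) is false.
  At s4: Dia Box q -> s is true, Dia p and Dia s is true, so (Dia Box q -> s) -> (Dia p and Dia s) is true.
    At s4: Dia Box q is false, s is false, so Dia Box q -> s is true.
      At s4: Dia Box q requires Box q at some successor in {s2, s3, s6}.
        At s2: Box q is false.
        At s3: Box q is false.
        At s6: Box q is false.
      So Dia Box q is false at s4.
    At s4: Dia p is true, Dia s is true, so Dia p and Dia s is true.
      At s4: Dia p requires p at some successor in {s2, s3, s6}.
        p holds at s3, so Dia p is true at s4.
      At s4: Dia s requires s at some successor in {s2, s3, s6}.
        s holds at s3, so Dia s is true at s4.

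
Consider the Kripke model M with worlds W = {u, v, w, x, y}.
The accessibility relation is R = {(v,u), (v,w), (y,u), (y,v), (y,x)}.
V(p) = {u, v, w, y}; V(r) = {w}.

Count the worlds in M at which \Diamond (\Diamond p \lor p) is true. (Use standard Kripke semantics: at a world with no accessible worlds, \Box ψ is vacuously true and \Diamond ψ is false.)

Let φ = \Diamond (\Diamond p \lor p). Evaluate φ at each world:
  u (successors ∅): φ is false.
  v (successors {u, w}): φ is true.
  w (successors ∅): φ is false.
  x (successors ∅): φ is false.
  y (successors {u, v, x}): φ is true.
For instance, at y:
  At y: \Diamond (\Diamond p \lor p) requires \Diamond p \lor p at some successor in {u, v, x}.
    \Diamond p \lor p holds at u, so \Diamond (\Diamond p \lor p) is true at y.
      At u: \Diamond p is false, p is true, so \Diamond p \lor p is true.
Satisfying worlds: {v, y}

2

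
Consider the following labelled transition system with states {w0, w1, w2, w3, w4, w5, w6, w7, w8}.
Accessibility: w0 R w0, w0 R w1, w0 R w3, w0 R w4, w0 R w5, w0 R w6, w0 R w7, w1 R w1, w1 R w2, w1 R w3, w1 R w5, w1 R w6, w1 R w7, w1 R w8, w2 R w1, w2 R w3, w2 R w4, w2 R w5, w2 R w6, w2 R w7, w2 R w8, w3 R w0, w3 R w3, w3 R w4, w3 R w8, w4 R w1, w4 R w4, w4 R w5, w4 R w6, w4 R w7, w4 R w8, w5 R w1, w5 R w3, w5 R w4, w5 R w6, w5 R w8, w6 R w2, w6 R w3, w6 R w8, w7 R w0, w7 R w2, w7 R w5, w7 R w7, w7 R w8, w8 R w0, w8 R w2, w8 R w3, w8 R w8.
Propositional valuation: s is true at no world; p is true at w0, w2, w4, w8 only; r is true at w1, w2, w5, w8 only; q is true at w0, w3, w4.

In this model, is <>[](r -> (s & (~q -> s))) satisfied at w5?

Recall that []ψ holds at a world iff ψ holds at every accessible world, and <>ψ holds iff ψ holds at some accessible world.
At w5: <>[](r -> (s & (~q -> s))) requires [](r -> (s & (~q -> s))) at some successor in {w1, w3, w4, w6, w8}.
  At w1: [](r -> (s & (~q -> s))) is false.
  At w3: [](r -> (s & (~q -> s))) is false.
  At w4: [](r -> (s & (~q -> s))) is false.
  At w6: [](r -> (s & (~q -> s))) is false.
  At w8: [](r -> (s & (~q -> s))) is false.
So <>[](r -> (s & (~q -> s))) is false at w5.

No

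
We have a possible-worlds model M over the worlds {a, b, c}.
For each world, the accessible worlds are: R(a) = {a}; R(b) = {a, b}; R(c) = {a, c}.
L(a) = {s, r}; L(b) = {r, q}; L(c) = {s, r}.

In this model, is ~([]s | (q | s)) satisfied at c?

Recall that []ψ holds at a world iff ψ holds at every accessible world, and <>ψ holds iff ψ holds at some accessible world.
At c: []s | (q | s) is true, so ~([]s | (q | s)) is false.
  At c: []s is true, q | s is true, so []s | (q | s) is true.
    At c: []s requires s at every successor {a, c}.
      At a: s is true.
      At c: s is true.
    So []s is true at c.

No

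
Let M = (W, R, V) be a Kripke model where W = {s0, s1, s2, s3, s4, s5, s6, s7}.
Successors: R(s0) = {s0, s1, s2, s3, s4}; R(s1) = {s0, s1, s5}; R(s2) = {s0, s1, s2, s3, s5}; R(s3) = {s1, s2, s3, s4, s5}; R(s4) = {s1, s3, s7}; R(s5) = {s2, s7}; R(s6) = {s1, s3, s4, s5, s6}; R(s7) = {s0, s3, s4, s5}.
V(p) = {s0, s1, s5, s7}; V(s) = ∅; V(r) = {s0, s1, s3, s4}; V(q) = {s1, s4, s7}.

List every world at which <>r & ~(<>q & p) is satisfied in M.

s2, s3, s4, s6

Let φ = <>r & ~(<>q & p). Evaluate φ at each world:
  s0 (successors {s0, s1, s2, s3, s4}): φ is false.
  s1 (successors {s0, s1, s5}): φ is false.
  s2 (successors {s0, s1, s2, s3, s5}): φ is true.
  s3 (successors {s1, s2, s3, s4, s5}): φ is true.
  s4 (successors {s1, s3, s7}): φ is true.
  s5 (successors {s2, s7}): φ is false.
  s6 (successors {s1, s3, s4, s5, s6}): φ is true.
  s7 (successors {s0, s3, s4, s5}): φ is false.
For instance, at s6:
  At s6: <>r is true, ~(<>q & p) is true, so <>r & ~(<>q & p) is true.
    At s6: <>r requires r at some successor in {s1, s3, s4, s5, s6}.
      r holds at s1, so <>r is true at s6.
    At s6: <>q & p is false, so ~(<>q & p) is true.
      At s6: <>q is true, p is false, so <>q & p is false.
Satisfying worlds: {s2, s3, s4, s6}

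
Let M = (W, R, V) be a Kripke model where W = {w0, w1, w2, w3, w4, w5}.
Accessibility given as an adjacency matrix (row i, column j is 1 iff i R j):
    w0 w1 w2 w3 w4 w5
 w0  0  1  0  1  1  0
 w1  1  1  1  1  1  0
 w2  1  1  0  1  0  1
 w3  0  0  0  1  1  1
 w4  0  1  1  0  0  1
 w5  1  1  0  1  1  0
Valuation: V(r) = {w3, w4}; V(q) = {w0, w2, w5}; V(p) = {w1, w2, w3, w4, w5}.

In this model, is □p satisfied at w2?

No

At w2: □p requires p at every successor {w0, w1, w3, w5}.
  p fails at w0, so □p is false at w2.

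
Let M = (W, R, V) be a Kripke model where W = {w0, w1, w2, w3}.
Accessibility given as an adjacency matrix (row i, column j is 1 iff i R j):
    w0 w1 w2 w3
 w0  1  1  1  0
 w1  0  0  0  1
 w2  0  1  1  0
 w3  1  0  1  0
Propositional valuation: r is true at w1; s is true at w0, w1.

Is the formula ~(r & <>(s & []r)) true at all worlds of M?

Recall that []ψ holds at a world iff ψ holds at every accessible world, and <>ψ holds iff ψ holds at some accessible world.
Let φ = ~(r & <>(s & []r)). Evaluate φ at each world:
  w0 (successors {w0, w1, w2}): φ is true.
  w1 (successors {w3}): φ is true.
  w2 (successors {w1, w2}): φ is true.
  w3 (successors {w0, w2}): φ is true.
For instance, at w3:
  At w3: r & <>(s & []r) is false, so ~(r & <>(s & []r)) is true.
    At w3: r is false, <>(s & []r) is false, so r & <>(s & []r) is false.
      At w3: <>(s & []r) requires s & []r at some successor in {w0, w2}.
        At w0: s & []r is false.
        At w2: s & []r is false.
      So <>(s & []r) is false at w3.

Yes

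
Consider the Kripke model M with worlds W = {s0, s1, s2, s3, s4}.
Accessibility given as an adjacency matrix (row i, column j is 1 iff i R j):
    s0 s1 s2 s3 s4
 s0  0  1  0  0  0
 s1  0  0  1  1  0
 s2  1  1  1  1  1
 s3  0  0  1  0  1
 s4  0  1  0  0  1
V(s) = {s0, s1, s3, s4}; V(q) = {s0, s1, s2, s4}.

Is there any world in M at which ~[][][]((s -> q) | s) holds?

Let φ = ~[][][]((s -> q) | s). Evaluate φ at each world:
  s0 (successors {s1}): φ is false.
  s1 (successors {s2, s3}): φ is false.
  s2 (successors {s0, s1, s2, s3, s4}): φ is false.
  s3 (successors {s2, s4}): φ is false.
  s4 (successors {s1, s4}): φ is false.
For instance, at s1:
  At s1: [][][]((s -> q) | s) is true, so ~[][][]((s -> q) | s) is false.
    At s1: [][][]((s -> q) | s) requires [][]((s -> q) | s) at every successor {s2, s3}.
      At s2: [][]((s -> q) | s) is true.
      At s3: [][]((s -> q) | s) is true.
    So [][][]((s -> q) | s) is true at s1.

No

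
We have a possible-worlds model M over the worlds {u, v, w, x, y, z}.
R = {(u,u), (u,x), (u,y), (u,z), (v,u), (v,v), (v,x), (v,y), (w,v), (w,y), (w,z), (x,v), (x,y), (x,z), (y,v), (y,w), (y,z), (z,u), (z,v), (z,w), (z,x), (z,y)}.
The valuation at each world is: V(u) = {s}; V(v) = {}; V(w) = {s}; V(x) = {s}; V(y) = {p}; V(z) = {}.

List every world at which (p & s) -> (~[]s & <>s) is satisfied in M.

u, v, w, x, y, z

Let φ = (p & s) -> (~[]s & <>s). Evaluate φ at each world:
  u (successors {u, x, y, z}): φ is true.
  v (successors {u, v, x, y}): φ is true.
  w (successors {v, y, z}): φ is true.
  x (successors {v, y, z}): φ is true.
  y (successors {v, w, z}): φ is true.
  z (successors {u, v, w, x, y}): φ is true.
For instance, at y:
  At y: p & s is false, ~[]s & <>s is true, so (p & s) -> (~[]s & <>s) is true.
    At y: ~[]s is true, <>s is true, so ~[]s & <>s is true.
      At y: []s is false, so ~[]s is true.
      At y: <>s requires s at some successor in {v, w, z}.
        s holds at w, so <>s is true at y.
Satisfying worlds: {u, v, w, x, y, z}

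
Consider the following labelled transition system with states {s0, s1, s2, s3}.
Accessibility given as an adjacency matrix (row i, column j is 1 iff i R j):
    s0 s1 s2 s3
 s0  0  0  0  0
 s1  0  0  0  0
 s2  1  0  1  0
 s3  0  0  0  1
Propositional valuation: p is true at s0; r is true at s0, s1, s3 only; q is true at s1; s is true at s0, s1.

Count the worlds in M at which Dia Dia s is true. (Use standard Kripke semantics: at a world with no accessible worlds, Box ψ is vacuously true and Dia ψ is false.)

Let φ = Dia Dia s. Evaluate φ at each world:
  s0 (successors ∅): φ is false.
  s1 (successors ∅): φ is false.
  s2 (successors {s0, s2}): φ is true.
  s3 (successors {s3}): φ is false.
For instance, at s2:
  At s2: Dia Dia s requires Dia s at some successor in {s0, s2}.
    Dia s holds at s2, so Dia Dia s is true at s2.
      At s2: Dia s requires s at some successor in {s0, s2}.
        s holds at s0, so Dia s is true at s2.
Satisfying worlds: {s2}

1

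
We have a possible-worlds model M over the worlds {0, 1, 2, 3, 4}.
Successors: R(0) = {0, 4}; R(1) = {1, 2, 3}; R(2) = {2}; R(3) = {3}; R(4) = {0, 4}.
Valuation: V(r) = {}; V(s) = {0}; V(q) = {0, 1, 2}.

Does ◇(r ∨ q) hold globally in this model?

No

Recall that ◇ψ holds at a world iff ψ holds at some accessible world.
Let φ = ◇(r ∨ q). Evaluate φ at each world:
  0 (successors {0, 4}): φ is true.
  1 (successors {1, 2, 3}): φ is true.
  2 (successors {2}): φ is true.
  3 (successors {3}): φ is false.
  4 (successors {0, 4}): φ is true.
Detail at 3 (counterexample):
  At 3: ◇(r ∨ q) requires r ∨ q at some successor in {3}.
    At 3: r ∨ q is false.
  So ◇(r ∨ q) is false at 3.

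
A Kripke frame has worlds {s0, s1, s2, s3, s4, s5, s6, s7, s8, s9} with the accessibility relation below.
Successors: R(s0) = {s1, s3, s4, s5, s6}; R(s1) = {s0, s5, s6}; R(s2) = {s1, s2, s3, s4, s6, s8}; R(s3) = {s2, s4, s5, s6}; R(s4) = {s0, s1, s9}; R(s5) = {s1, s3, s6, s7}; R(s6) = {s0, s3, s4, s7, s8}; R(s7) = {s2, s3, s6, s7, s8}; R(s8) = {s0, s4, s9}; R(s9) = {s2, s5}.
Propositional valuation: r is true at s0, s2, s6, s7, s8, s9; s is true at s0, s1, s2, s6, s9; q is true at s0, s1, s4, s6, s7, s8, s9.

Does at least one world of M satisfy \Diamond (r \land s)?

Let φ = \Diamond (r \land s). Evaluate φ at each world:
  s0 (successors {s1, s3, s4, s5, s6}): φ is true.
  s1 (successors {s0, s5, s6}): φ is true.
  s2 (successors {s1, s2, s3, s4, s6, s8}): φ is true.
  s3 (successors {s2, s4, s5, s6}): φ is true.
  s4 (successors {s0, s1, s9}): φ is true.
  s5 (successors {s1, s3, s6, s7}): φ is true.
  s6 (successors {s0, s3, s4, s7, s8}): φ is true.
  s7 (successors {s2, s3, s6, s7, s8}): φ is true.
  s8 (successors {s0, s4, s9}): φ is true.
  s9 (successors {s2, s5}): φ is true.
Detail at s0 (witness):
  At s0: \Diamond (r \land s) requires r \land s at some successor in {s1, s3, s4, s5, s6}.
    r \land s holds at s6, so \Diamond (r \land s) is true at s0.

Yes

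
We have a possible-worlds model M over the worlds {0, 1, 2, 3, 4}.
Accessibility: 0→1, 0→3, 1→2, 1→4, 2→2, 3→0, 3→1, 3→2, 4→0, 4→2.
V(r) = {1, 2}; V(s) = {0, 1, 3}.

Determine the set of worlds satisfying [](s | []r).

Let φ = [](s | []r). Evaluate φ at each world:
  0 (successors {1, 3}): φ is true.
  1 (successors {2, 4}): φ is false.
  2 (successors {2}): φ is true.
  3 (successors {0, 1, 2}): φ is true.
  4 (successors {0, 2}): φ is true.
For instance, at 3:
  At 3: [](s | []r) requires s | []r at every successor {0, 1, 2}.
      At 0: s is true, []r is false, so s | []r is true.
      At 1: s is true, []r is false, so s | []r is true.
      At 2: s is false, []r is true, so s | []r is true.
  So [](s | []r) is true at 3.
Satisfying worlds: {0, 2, 3, 4}

0, 2, 3, 4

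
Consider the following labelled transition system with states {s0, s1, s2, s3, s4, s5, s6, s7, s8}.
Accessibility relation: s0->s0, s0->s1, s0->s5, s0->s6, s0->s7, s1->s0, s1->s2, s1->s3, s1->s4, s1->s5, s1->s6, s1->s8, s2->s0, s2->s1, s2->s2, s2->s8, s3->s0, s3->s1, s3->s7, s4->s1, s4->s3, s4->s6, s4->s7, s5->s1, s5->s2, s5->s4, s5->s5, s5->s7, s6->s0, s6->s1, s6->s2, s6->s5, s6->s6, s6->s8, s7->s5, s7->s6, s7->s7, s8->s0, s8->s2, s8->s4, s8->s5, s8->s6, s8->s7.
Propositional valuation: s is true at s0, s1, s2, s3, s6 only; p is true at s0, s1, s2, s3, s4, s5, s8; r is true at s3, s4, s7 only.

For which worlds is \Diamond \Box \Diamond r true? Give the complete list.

Recall that \Box ψ holds at a world iff ψ holds at every accessible world, and \Diamond ψ holds iff ψ holds at some accessible world.
Let φ = \Diamond \Box \Diamond r. Evaluate φ at each world:
  s0 (successors {s0, s1, s5, s6, s7}): φ is false.
  s1 (successors {s0, s2, s3, s4, s5, s6, s8}): φ is true.
  s2 (successors {s0, s1, s2, s8}): φ is false.
  s3 (successors {s0, s1, s7}): φ is false.
  s4 (successors {s1, s3, s6, s7}): φ is true.
  s5 (successors {s1, s2, s4, s5, s7}): φ is false.
  s6 (successors {s0, s1, s2, s5, s6, s8}): φ is false.
  s7 (successors {s5, s6, s7}): φ is false.
  s8 (successors {s0, s2, s4, s5, s6, s7}): φ is false.
For instance, at s0:
  At s0: \Diamond \Box \Diamond r requires \Box \Diamond r at some successor in {s0, s1, s5, s6, s7}.
    At s0: \Box \Diamond r is false.
    At s1: \Box \Diamond r is false.
    At s5: \Box \Diamond r is false.
    At s6: \Box \Diamond r is false.
    At s7: \Box \Diamond r is false.
  So \Diamond \Box \Diamond r is false at s0.
Satisfying worlds: {s1, s4}

s1, s4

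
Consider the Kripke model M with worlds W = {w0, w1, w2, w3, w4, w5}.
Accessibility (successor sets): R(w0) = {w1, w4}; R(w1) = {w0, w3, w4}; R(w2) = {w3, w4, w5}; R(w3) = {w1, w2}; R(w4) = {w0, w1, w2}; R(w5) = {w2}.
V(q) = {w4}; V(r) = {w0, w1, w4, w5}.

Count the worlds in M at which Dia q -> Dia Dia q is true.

Let φ = Dia q -> Dia Dia q. Evaluate φ at each world:
  w0 (successors {w1, w4}): φ is true.
  w1 (successors {w0, w3, w4}): φ is true.
  w2 (successors {w3, w4, w5}): φ is false.
  w3 (successors {w1, w2}): φ is true.
  w4 (successors {w0, w1, w2}): φ is true.
  w5 (successors {w2}): φ is true.
For instance, at w3:
  At w3: Dia q is false, Dia Dia q is true, so Dia q -> Dia Dia q is true.
    At w3: Dia q requires q at some successor in {w1, w2}.
      At w1: q is false.
      At w2: q is false.
    So Dia q is false at w3.
    At w3: Dia Dia q requires Dia q at some successor in {w1, w2}.
      Dia q holds at w1, so Dia Dia q is true at w3.
Satisfying worlds: {w0, w1, w3, w4, w5}

5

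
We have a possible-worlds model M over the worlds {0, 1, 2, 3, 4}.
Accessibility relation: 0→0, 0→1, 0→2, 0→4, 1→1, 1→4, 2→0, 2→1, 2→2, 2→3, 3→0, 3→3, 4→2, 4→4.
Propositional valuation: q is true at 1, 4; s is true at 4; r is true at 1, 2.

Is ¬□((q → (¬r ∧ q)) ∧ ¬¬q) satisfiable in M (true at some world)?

Recall that □ψ holds at a world iff ψ holds at every accessible world, and ◇ψ holds iff ψ holds at some accessible world.
Let φ = ¬□((q → (¬r ∧ q)) ∧ ¬¬q). Evaluate φ at each world:
  0 (successors {0, 1, 2, 4}): φ is true.
  1 (successors {1, 4}): φ is true.
  2 (successors {0, 1, 2, 3}): φ is true.
  3 (successors {0, 3}): φ is true.
  4 (successors {2, 4}): φ is true.
Detail at 0 (witness):
  At 0: □((q → (¬r ∧ q)) ∧ ¬¬q) is false, so ¬□((q → (¬r ∧ q)) ∧ ¬¬q) is true.
    At 0: □((q → (¬r ∧ q)) ∧ ¬¬q) requires (q → (¬r ∧ q)) ∧ ¬¬q at every successor {0, 1, 2, 4}.
      (q → (¬r ∧ q)) ∧ ¬¬q fails at 0, so □((q → (¬r ∧ q)) ∧ ¬¬q) is false at 0.

Yes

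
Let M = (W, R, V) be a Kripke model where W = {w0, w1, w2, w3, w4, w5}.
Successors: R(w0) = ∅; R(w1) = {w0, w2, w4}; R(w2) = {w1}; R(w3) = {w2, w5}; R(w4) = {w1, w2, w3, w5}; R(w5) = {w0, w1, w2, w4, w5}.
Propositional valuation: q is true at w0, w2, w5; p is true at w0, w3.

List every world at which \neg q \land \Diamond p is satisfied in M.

Recall that \Diamond ψ holds at a world iff ψ holds at some accessible world.
Let φ = \neg q \land \Diamond p. Evaluate φ at each world:
  w0 (successors ∅): φ is false.
  w1 (successors {w0, w2, w4}): φ is true.
  w2 (successors {w1}): φ is false.
  w3 (successors {w2, w5}): φ is false.
  w4 (successors {w1, w2, w3, w5}): φ is true.
  w5 (successors {w0, w1, w2, w4, w5}): φ is false.
For instance, at w5:
  At w5: \neg q is false, \Diamond p is true, so \neg q \land \Diamond p is false.
    At w5: \Diamond p requires p at some successor in {w0, w1, w2, w4, w5}.
      p holds at w0, so \Diamond p is true at w5.
Satisfying worlds: {w1, w4}

w1, w4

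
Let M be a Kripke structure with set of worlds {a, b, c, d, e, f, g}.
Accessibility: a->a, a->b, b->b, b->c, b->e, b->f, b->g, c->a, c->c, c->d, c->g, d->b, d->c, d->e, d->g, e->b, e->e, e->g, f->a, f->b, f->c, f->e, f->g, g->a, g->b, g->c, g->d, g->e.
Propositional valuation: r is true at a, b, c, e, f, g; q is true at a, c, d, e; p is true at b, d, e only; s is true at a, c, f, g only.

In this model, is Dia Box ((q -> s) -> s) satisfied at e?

At e: Dia Box ((q -> s) -> s) requires Box ((q -> s) -> s) at some successor in {b, e, g}.
  At b: Box ((q -> s) -> s) is false.
  At e: Box ((q -> s) -> s) is false.
  At g: Box ((q -> s) -> s) is false.
So Dia Box ((q -> s) -> s) is false at e.

No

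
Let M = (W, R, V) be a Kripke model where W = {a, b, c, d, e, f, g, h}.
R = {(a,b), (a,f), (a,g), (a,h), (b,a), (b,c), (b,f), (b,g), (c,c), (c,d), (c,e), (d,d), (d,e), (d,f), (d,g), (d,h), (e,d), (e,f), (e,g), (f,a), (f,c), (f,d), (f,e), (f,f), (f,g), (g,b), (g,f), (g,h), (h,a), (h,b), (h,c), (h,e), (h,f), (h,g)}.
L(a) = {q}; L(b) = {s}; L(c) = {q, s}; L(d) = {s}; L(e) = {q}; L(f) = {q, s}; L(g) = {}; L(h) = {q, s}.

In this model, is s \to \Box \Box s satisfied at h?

No

At h: s is true, \Box \Box s is false, so s \to \Box \Box s is false.
  At h: \Box \Box s requires \Box s at every successor {a, b, c, e, f, g}.
    \Box s fails at a, so \Box \Box s is false at h.
      At a: \Box s requires s at every successor {b, f, g, h}.
        s fails at g, so \Box s is false at a.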